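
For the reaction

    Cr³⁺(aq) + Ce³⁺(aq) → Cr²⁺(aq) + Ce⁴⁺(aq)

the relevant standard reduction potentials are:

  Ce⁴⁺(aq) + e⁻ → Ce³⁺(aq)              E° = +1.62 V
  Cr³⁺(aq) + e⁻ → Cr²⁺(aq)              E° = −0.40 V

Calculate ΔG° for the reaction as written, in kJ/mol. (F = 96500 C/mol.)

+195 kJ/mol

In the reaction as written Cr³⁺(aq) is reduced, so the Cr³⁺/Cr²⁺ couple is the cathode and Ce⁴⁺/Ce³⁺ is the anode.
E°cell = −0.40 − (+1.62) = −2.02 V; balancing electrons gives n = 1.
ΔG° = −nFE°cell = −(1)(96500)(−2.02) J/mol = +195 kJ/mol.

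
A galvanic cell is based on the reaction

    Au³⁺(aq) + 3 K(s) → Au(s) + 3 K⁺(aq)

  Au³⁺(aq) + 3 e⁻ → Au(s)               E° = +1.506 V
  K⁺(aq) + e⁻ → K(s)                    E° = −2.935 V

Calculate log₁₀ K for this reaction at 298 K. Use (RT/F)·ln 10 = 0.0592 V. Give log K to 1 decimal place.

log K = 225.1

The Au³⁺/Au couple is reduced (cathode); E°cell = +1.506 − (−2.935) = +4.441 V with n = 3.
At equilibrium E = 0, so log K = nE°cell / 0.0592 = (3)(+4.441) / 0.0592 = 225.1.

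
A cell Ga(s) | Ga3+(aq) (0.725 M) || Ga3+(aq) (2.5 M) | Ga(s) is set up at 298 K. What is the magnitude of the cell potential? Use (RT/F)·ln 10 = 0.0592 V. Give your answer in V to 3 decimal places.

0.011 V

For a concentration cell E°cell = 0, since both electrodes use the same couple.
The compartment with the higher Ga3+(aq) concentration (2.5 M) acts as the cathode; ions are reduced there and produced at the dilute (0.725 M) anode.
With n = 3, Ecell = −(0.0592/3)·log([dilute]/[conc]) = −(0.0592/3)·log(0.725/2.5) = +0.011 V.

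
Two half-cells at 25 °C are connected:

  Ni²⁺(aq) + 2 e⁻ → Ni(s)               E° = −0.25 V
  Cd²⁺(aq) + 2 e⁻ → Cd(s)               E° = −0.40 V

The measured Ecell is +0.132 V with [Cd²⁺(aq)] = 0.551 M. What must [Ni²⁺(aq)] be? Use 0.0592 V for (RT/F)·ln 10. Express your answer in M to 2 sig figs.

0.14 M

The Ni²⁺/Ni couple has the larger reduction potential, so it is the cathode: E°cell = −0.25 − (−0.40) = +0.15 V and n = 2.
Since E = E° − (0.0592/n)·log Q, log Q = n(E° − E)/0.0592 = 0.608.
For Ni²⁺(aq) + Cd(s) → Ni(s) + Cd²⁺(aq), the reaction quotient is Q = [Cd²⁺(aq)] / [Ni²⁺(aq)].
Isolating [Ni²⁺(aq)] in Q = 10^{0.608} yields log [Ni²⁺(aq)] = −0.867, i.e. 0.14 M.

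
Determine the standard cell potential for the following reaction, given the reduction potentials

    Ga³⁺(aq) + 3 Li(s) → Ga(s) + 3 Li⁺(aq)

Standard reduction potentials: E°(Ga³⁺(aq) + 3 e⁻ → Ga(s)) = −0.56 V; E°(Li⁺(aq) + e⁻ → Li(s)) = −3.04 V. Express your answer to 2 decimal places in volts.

Ga³⁺(aq) gains electrons, so the Ga³⁺/Ga couple is the cathode; the Li⁺/Li couple is the anode.
E°cell = E°(cathode) − E°(anode) = −0.56 − (−3.04) = +2.48 V.
The positive value indicates the reaction is spontaneous as written.

+2.48 V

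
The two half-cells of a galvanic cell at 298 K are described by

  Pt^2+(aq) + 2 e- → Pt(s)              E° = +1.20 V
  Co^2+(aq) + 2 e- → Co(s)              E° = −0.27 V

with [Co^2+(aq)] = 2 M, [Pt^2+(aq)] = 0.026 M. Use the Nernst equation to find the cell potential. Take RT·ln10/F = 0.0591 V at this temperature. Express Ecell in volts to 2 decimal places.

Since E°(Pt²⁺/Pt) > E°(Co²⁺/Co), Pt²⁺/Pt serves as the cathode.
The standard potential is +1.20 − (−0.27) = +1.47 V and the balanced reaction transfers n = 2 electrons.
Balancing gives Pt^2+(aq) + Co(s) → Pt(s) + Co^2+(aq); hence Q = [Co^2+(aq)] / [Pt^2+(aq)] = 76.9 (log Q = 1.886).
By the Nernst equation, E = +1.47 − (0.0591/2)·(1.886) = +1.41 V.

+1.41 V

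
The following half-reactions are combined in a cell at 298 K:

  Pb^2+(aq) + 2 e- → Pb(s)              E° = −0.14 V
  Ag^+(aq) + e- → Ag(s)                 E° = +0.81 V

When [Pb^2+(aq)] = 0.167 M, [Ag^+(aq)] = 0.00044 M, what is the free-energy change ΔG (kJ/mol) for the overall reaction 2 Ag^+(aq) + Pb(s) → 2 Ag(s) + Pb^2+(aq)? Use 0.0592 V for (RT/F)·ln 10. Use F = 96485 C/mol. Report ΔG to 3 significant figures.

−149 kJ/mol

With Ag⁺/Ag reduced at the cathode, E°cell = +0.81 − (−0.14) = +0.95 V and n = 2.
Here Q = [Pb^2+(aq)] / [Ag^+(aq)]^2 = 8.63×10^5 (log Q = 5.936), giving E = +0.95 − (0.0592/2)·(5.936) = +0.7743 V.
ΔG = −nFE = −(2)(96485)(+0.7743) J/mol = −149 kJ/mol.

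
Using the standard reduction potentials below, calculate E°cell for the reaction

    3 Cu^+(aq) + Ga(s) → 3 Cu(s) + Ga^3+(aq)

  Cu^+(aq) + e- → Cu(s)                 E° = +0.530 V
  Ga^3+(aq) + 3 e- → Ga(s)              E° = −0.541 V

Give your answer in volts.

+1.071 V

In the reaction as written, Cu^+(aq) is reduced (cathode) and Ga^3+(aq) is produced by oxidation at the anode.
E°cell = E°(cathode) − E°(anode) = +0.530 − (−0.541) = +1.071 V.
The positive value indicates the reaction is spontaneous as written.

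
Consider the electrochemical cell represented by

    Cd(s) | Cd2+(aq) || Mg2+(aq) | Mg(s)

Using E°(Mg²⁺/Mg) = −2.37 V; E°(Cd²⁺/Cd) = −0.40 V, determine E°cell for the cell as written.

−1.97 V

By convention the left-hand electrode in cell notation is the anode (oxidation) and the right-hand electrode is the cathode (reduction).
E°cell = E°(right) − E°(left) = −2.37 − (−0.40) = −1.97 V.
The negative sign shows that, as written, the cell would require an external voltage to drive the reaction.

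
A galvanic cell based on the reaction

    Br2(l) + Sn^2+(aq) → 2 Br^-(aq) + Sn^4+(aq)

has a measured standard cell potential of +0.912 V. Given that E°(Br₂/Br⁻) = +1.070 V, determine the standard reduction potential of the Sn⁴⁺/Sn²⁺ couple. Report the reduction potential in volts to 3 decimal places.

+0.158 V

In the reaction as written the Br₂/Br⁻ couple is reduced (cathode) and Sn⁴⁺/Sn²⁺ is oxidized (anode), so E°cell = E°(Br₂/Br⁻) − E°(Sn⁴⁺/Sn²⁺).
E°(Sn⁴⁺/Sn²⁺) = E°(cathode) − E°cell = +1.070 − (+0.912) = +0.158 V.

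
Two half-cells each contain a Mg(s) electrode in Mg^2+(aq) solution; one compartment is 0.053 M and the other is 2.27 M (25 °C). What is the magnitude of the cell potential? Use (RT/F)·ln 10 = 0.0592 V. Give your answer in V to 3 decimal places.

For a concentration cell E°cell = 0, since both electrodes use the same couple.
The compartment with the higher Mg^2+(aq) concentration (2.27 M) acts as the cathode; ions are reduced there and produced at the dilute (0.053 M) anode.
With n = 2, Ecell = −(0.0592/2)·log([dilute]/[conc]) = −(0.0592/2)·log(0.053/2.27) = +0.048 V.

0.048 V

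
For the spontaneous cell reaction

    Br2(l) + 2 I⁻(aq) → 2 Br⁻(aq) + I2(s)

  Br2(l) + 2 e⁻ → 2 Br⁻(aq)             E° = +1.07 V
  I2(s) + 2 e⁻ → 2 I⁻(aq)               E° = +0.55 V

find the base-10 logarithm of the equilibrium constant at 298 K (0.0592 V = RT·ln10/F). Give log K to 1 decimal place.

The Br₂/Br⁻ couple is reduced (cathode); E°cell = +1.07 − (+0.55) = +0.52 V with n = 2.
At equilibrium E = 0, so log K = nE°cell / 0.0592 = (2)(+0.52) / 0.0592 = 17.6.

log K = 17.6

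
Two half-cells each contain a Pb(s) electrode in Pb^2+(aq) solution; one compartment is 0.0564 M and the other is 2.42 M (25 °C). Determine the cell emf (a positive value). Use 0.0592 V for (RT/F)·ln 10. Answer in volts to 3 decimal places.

0.048 V

For a concentration cell E°cell = 0, since both electrodes use the same couple.
The compartment with the higher Pb^2+(aq) concentration (2.42 M) acts as the cathode; ions are reduced there and produced at the dilute (0.0564 M) anode.
With n = 2, Ecell = −(0.0592/2)·log([dilute]/[conc]) = −(0.0592/2)·log(0.0564/2.42) = +0.048 V.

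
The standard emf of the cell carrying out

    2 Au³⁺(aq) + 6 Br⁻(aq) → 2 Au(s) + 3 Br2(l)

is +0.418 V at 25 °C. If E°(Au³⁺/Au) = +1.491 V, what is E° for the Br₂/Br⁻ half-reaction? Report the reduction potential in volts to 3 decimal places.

In the reaction as written the Au³⁺/Au couple is reduced (cathode) and Br₂/Br⁻ is oxidized (anode), so E°cell = E°(Au³⁺/Au) − E°(Br₂/Br⁻).
E°(Br₂/Br⁻) = E°(cathode) − E°cell = +1.491 − (+0.418) = +1.073 V.

+1.073 V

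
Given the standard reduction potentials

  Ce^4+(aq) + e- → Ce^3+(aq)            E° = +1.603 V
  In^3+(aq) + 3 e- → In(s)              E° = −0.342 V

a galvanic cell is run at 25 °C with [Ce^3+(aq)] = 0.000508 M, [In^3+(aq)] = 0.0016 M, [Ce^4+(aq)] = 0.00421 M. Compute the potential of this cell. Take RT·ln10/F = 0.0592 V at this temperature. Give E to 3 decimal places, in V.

+2.055 V

The Ce⁴⁺/Ce³⁺ couple has the more positive E°, so it is the cathode; In³⁺/In is the anode.
E°cell = E°cat − E°an = +1.603 − (−0.342) = +1.945 V; n = 3.
Balancing gives 3 Ce^4+(aq) + In(s) → 3 Ce^3+(aq) + In^3+(aq); hence Q = ([Ce^3+(aq)]^3·[In^3+(aq)]) / [Ce^4+(aq)]^3 = 2.81×10^−6 (log Q = −5.551).
E = E° − (0.0592/n)·log Q = +1.945 − (0.0592/3)(−5.551) = +2.055 V.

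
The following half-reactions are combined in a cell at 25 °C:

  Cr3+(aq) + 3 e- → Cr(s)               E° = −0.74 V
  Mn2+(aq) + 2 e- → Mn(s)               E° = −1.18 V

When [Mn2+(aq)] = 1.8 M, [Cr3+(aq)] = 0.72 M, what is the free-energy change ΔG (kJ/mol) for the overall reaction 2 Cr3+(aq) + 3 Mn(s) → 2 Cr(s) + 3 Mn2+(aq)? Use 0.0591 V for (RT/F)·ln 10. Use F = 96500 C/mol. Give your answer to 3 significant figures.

−249 kJ/mol

E°cell = −0.74 − (−1.18) = +0.44 V; the balanced reaction transfers n = 6 electrons.
The reaction quotient is [Mn2+(aq)]^3 / [Cr3+(aq)]^2 = 11.3; by Nernst, E = +0.44 − (0.0591/6)(1.051) = +0.4296 V.
Then ΔG = −nFE = −6 × 96500 × +0.4296 J/mol = −249 kJ/mol.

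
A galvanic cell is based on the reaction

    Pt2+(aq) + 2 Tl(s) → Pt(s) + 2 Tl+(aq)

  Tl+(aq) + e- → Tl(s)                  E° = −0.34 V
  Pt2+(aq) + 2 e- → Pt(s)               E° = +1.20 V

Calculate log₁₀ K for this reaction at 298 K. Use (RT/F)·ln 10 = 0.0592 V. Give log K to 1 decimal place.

log K = 52.0

The Pt²⁺/Pt couple is reduced (cathode); E°cell = +1.20 − (−0.34) = +1.54 V with n = 2.
At equilibrium E = 0, so log K = nE°cell / 0.0592 = (2)(+1.54) / 0.0592 = 52.0.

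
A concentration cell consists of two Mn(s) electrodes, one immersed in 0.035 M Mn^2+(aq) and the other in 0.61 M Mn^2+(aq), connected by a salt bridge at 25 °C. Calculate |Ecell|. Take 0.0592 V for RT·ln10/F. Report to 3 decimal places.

For a concentration cell E°cell = 0, since both electrodes use the same couple.
The compartment with the higher Mn^2+(aq) concentration (0.61 M) acts as the cathode; ions are reduced there and produced at the dilute (0.035 M) anode.
With n = 2, Ecell = −(0.0592/2)·log([dilute]/[conc]) = −(0.0592/2)·log(0.035/0.61) = +0.037 V.

0.037 V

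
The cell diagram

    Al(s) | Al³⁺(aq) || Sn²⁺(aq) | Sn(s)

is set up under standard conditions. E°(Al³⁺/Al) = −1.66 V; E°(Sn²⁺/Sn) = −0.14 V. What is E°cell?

By convention the left-hand electrode in cell notation is the anode (oxidation) and the right-hand electrode is the cathode (reduction).
E°cell = E°(right) − E°(left) = −0.14 − (−1.66) = +1.52 V.

+1.52 V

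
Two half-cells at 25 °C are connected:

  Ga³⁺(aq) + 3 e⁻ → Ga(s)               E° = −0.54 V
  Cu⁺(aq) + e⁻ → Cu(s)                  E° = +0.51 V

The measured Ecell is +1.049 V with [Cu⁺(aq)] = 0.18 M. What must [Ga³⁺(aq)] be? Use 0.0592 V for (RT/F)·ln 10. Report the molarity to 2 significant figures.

The Cu⁺/Cu couple has the larger reduction potential, so it is the cathode: E°cell = +0.51 − (−0.54) = +1.05 V and n = 3.
Rearranging E = E° − (0.0592/n)·log Q gives log Q = 3(+1.05 − (+1.049))/0.0592 = 0.051.
Balancing electrons gives 3 Cu⁺(aq) + Ga(s) → 3 Cu(s) + Ga³⁺(aq); thus Q = [Ga³⁺(aq)] / [Cu⁺(aq)]^3.
Solving for the unknown gives log [Ga³⁺(aq)] = −2.183, so [Ga³⁺(aq)] ≈ 0.0066 M.

0.0066 M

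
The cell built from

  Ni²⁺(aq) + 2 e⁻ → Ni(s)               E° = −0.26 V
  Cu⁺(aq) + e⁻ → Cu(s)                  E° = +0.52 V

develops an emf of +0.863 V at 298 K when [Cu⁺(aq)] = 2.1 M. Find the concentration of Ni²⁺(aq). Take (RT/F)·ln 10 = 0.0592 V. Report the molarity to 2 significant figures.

The Cu⁺/Cu couple has the larger reduction potential, so it is the cathode: E°cell = +0.52 − (−0.26) = +0.78 V and n = 2.
Rearranging E = E° − (0.0592/n)·log Q gives log Q = 2(+0.78 − (+0.863))/0.0592 = −2.804.
For 2 Cu⁺(aq) + Ni(s) → 2 Cu(s) + Ni²⁺(aq), the reaction quotient is Q = [Ni²⁺(aq)] / [Cu⁺(aq)]^2.
Solving for the unknown gives log [Ni²⁺(aq)] = −2.160, so [Ni²⁺(aq)] ≈ 0.0069 M.

0.0069 M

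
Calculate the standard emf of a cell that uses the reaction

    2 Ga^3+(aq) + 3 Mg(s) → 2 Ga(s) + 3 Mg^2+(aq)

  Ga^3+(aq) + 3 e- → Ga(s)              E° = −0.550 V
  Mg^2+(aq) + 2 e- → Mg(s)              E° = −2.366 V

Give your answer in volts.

In the reaction as written, Ga^3+(aq) is reduced (cathode) and Mg^2+(aq) is produced by oxidation at the anode.
E°cell = E°(cathode) − E°(anode) = −0.550 − (−2.366) = +1.816 V.

+1.816 V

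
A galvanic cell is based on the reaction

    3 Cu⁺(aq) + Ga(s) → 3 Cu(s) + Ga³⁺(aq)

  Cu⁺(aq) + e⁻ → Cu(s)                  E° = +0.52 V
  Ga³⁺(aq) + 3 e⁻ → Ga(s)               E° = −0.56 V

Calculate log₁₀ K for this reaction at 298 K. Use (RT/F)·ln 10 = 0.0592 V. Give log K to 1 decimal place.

log K = 54.7

The Cu⁺/Cu couple is reduced (cathode); E°cell = +0.52 − (−0.56) = +1.08 V with n = 3.
At equilibrium E = 0, so log K = nE°cell / 0.0592 = (3)(+1.08) / 0.0592 = 54.7.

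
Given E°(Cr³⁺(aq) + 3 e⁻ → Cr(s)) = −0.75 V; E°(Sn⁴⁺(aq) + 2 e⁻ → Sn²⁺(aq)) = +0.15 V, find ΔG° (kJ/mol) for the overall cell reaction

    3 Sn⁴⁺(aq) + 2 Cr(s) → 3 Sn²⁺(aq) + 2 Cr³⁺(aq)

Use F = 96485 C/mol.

−521 kJ/mol

In the reaction as written Sn⁴⁺(aq) is reduced, so the Sn⁴⁺/Sn²⁺ couple is the cathode and Cr³⁺/Cr is the anode.
E°cell = +0.15 − (−0.75) = +0.90 V; balancing electrons gives n = 6.
ΔG° = −nFE°cell = −(6)(96485)(+0.90) J/mol = −521 kJ/mol.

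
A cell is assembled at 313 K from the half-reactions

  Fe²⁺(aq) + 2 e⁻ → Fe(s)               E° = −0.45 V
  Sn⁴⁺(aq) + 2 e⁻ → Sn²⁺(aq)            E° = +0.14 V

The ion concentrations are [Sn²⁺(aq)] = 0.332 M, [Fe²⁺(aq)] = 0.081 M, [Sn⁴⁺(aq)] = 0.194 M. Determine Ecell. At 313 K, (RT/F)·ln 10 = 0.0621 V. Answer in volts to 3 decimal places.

+0.617 V

Since E°(Sn⁴⁺/Sn²⁺) > E°(Fe²⁺/Fe), Sn⁴⁺/Sn²⁺ serves as the cathode.
The standard potential is +0.14 − (−0.45) = +0.59 V and the balanced reaction transfers n = 2 electrons.
The balanced reaction is Sn⁴⁺(aq) + Fe(s) → Sn²⁺(aq) + Fe²⁺(aq), so Q = ([Sn²⁺(aq)]·[Fe²⁺(aq)]) / [Sn⁴⁺(aq)] = 0.139 and log Q = −0.858.
Applying E = E° − (RT ln10/nF)·log Q gives +0.59 − (0.0621/2)(−0.858) = +0.617 V.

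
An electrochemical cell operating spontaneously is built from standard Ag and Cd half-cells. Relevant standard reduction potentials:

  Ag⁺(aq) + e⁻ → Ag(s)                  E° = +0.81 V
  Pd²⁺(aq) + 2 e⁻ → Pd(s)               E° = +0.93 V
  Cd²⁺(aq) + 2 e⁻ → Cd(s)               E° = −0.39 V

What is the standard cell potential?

+1.20 V

The Ag⁺/Ag couple has the higher E°, so Ag ion is reduced (cathode) and Cd is oxidized (anode).
E°cell = E°(cathode) − E°(anode) = +0.81 − (−0.39) = +1.20 V.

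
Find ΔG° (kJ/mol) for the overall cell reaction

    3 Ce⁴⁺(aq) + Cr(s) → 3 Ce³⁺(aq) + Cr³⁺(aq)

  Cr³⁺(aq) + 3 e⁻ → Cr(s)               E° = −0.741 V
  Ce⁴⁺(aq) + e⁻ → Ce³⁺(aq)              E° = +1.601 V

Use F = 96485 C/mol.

−678 kJ/mol

In the reaction as written Ce⁴⁺(aq) is reduced, so the Ce⁴⁺/Ce³⁺ couple is the cathode and Cr³⁺/Cr is the anode.
E°cell = +1.601 − (−0.741) = +2.342 V; balancing electrons gives n = 3.
ΔG° = −nFE°cell = −(3)(96485)(+2.342) J/mol = −678 kJ/mol.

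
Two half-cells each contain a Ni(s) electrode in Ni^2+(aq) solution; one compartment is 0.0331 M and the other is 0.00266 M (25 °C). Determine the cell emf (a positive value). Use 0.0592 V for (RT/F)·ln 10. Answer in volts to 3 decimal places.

0.032 V

For a concentration cell E°cell = 0, since both electrodes use the same couple.
The compartment with the higher Ni^2+(aq) concentration (0.0331 M) acts as the cathode; ions are reduced there and produced at the dilute (0.00266 M) anode.
With n = 2, Ecell = −(0.0592/2)·log([dilute]/[conc]) = −(0.0592/2)·log(0.00266/0.0331) = +0.032 V.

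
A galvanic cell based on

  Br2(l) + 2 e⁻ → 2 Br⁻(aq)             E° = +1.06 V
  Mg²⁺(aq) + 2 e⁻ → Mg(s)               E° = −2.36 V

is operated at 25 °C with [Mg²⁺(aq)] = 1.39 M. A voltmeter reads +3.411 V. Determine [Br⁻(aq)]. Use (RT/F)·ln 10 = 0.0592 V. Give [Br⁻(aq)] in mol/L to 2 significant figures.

1.2 M

With Br₂/Br⁻ at the cathode and Mg²⁺/Mg at the anode, E°cell = +1.06 − (−2.36) = +3.42 V (n = 2).
From the Nernst equation, log Q = n(E° − E)/0.0592 = 2·(+3.42 − (+3.411))/0.0592 = 0.304.
The balanced reaction is Br2(l) + Mg(s) → 2 Br⁻(aq) + Mg²⁺(aq), so Q = [Br⁻(aq)]^2·[Mg²⁺(aq)].
Substituting the known concentrations and solving, log [Br⁻(aq)] = 0.080 and [Br⁻(aq)] = 1.2 M.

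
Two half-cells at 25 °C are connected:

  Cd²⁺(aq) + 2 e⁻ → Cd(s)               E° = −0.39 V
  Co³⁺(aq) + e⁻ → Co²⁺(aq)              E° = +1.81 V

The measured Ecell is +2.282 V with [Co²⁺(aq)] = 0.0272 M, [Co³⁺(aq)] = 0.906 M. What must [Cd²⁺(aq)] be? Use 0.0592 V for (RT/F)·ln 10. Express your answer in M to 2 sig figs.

1.9 M

The Co³⁺/Co²⁺ couple has the larger reduction potential, so it is the cathode: E°cell = +1.81 − (−0.39) = +2.20 V and n = 2.
Since E = E° − (0.0592/n)·log Q, log Q = n(E° − E)/0.0592 = −2.770.
For 2 Co³⁺(aq) + Cd(s) → 2 Co²⁺(aq) + Cd²⁺(aq), the reaction quotient is Q = ([Co²⁺(aq)]^2·[Cd²⁺(aq)]) / [Co³⁺(aq)]^2.
Substituting the known concentrations and solving, log [Cd²⁺(aq)] = 0.275 and [Cd²⁺(aq)] = 1.9 M.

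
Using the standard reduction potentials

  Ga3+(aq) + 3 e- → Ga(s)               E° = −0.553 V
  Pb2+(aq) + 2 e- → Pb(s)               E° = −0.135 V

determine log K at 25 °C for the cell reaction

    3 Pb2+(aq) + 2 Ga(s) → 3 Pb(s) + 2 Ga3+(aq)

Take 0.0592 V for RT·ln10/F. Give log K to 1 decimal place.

log K = 42.4

The Pb²⁺/Pb couple is reduced (cathode); E°cell = −0.135 − (−0.553) = +0.418 V with n = 6.
At equilibrium E = 0, so log K = nE°cell / 0.0592 = (6)(+0.418) / 0.0592 = 42.4.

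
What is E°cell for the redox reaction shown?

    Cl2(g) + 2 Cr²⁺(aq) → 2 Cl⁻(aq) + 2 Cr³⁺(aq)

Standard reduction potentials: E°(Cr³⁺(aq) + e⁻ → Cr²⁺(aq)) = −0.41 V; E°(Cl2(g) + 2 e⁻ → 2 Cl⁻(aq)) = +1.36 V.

Cl2(g) gains electrons, so the Cl₂/Cl⁻ couple is the cathode; the Cr³⁺/Cr²⁺ couple is the anode.
E°cell = E°(cathode) − E°(anode) = +1.36 − (−0.41) = +1.77 V.

+1.77 V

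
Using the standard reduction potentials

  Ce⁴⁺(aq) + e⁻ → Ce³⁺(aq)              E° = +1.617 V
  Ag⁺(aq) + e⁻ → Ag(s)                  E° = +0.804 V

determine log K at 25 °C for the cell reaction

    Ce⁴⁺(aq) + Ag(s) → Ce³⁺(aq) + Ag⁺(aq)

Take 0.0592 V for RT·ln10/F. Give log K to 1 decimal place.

log K = 13.7

The Ce⁴⁺/Ce³⁺ couple is reduced (cathode); E°cell = +1.617 − (+0.804) = +0.813 V with n = 1.
At equilibrium E = 0, so log K = nE°cell / 0.0592 = (1)(+0.813) / 0.0592 = 13.7.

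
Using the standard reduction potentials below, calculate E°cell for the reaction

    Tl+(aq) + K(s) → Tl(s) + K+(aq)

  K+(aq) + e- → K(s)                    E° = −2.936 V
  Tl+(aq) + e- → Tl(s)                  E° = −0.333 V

+2.603 V

Tl+(aq) gains electrons, so the Tl⁺/Tl couple is the cathode; the K⁺/K couple is the anode.
E°cell = E°(cathode) − E°(anode) = −0.333 − (−2.936) = +2.603 V.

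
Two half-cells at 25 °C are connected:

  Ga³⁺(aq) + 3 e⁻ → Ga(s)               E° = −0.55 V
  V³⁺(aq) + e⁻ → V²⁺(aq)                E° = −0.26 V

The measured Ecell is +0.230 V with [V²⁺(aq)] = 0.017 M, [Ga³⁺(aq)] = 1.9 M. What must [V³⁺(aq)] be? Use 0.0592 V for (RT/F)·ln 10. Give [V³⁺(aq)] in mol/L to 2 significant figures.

0.0020 M

With V³⁺/V²⁺ at the cathode and Ga³⁺/Ga at the anode, E°cell = −0.26 − (−0.55) = +0.29 V (n = 3).
From the Nernst equation, log Q = n(E° − E)/0.0592 = 3·(+0.29 − (+0.230))/0.0592 = 3.041.
Balancing electrons gives 3 V³⁺(aq) + Ga(s) → 3 V²⁺(aq) + Ga³⁺(aq); thus Q = ([V²⁺(aq)]^3·[Ga³⁺(aq)]) / [V³⁺(aq)]^3.
Solving for the unknown gives log [V³⁺(aq)] = −2.690, so [V³⁺(aq)] ≈ 0.0020 M.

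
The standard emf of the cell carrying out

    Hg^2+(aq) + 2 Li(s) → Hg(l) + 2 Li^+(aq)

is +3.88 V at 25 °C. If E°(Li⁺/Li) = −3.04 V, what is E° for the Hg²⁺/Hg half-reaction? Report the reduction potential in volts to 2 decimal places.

+0.84 V

In the reaction as written the Hg²⁺/Hg couple is reduced (cathode) and Li⁺/Li is oxidized (anode), so E°cell = E°(Hg²⁺/Hg) − E°(Li⁺/Li).
E°(Hg²⁺/Hg) = E°cell + E°(anode) = +3.88 + (−3.04) = +0.84 V.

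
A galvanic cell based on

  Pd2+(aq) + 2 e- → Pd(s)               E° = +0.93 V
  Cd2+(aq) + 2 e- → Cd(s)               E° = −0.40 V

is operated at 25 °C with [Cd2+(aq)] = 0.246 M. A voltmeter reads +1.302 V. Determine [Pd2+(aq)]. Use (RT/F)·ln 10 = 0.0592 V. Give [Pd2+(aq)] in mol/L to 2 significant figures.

With Pd²⁺/Pd at the cathode and Cd²⁺/Cd at the anode, E°cell = +0.93 − (−0.40) = +1.33 V (n = 2).
From the Nernst equation, log Q = n(E° − E)/0.0592 = 2·(+1.33 − (+1.302))/0.0592 = 0.946.
For Pd2+(aq) + Cd(s) → Pd(s) + Cd2+(aq), the reaction quotient is Q = [Cd2+(aq)] / [Pd2+(aq)].
Substituting the known concentrations and solving, log [Pd2+(aq)] = −1.555 and [Pd2+(aq)] = 0.028 M.

0.028 M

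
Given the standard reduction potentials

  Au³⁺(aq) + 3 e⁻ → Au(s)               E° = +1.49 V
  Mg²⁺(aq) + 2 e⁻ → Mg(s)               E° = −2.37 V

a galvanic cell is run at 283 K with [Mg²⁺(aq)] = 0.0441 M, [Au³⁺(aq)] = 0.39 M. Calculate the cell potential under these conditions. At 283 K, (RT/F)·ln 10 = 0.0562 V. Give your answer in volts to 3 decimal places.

+3.890 V

Au³⁺/Au is reduced (cathode, E° = +1.49 V) and Mg²⁺/Mg is oxidized (anode).
E°cell = E°cat − E°an = +1.49 − (−2.37) = +3.86 V; n = 6.
Balancing gives 2 Au³⁺(aq) + 3 Mg(s) → 2 Au(s) + 3 Mg²⁺(aq); hence Q = [Mg²⁺(aq)]^3 / [Au³⁺(aq)]^2 = 0.000564 (log Q = −3.249).
Applying E = E° − (RT ln10/nF)·log Q gives +3.86 − (0.0562/6)(−3.249) = +3.890 V.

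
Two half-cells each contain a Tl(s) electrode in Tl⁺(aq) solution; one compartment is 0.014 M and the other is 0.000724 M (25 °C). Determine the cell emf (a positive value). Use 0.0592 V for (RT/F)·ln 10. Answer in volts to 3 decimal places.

For a concentration cell E°cell = 0, since both electrodes use the same couple.
The compartment with the higher Tl⁺(aq) concentration (0.014 M) acts as the cathode; ions are reduced there and produced at the dilute (0.000724 M) anode.
With n = 1, Ecell = −(0.0592/1)·log([dilute]/[conc]) = −(0.0592/1)·log(0.000724/0.014) = +0.076 V.

0.076 V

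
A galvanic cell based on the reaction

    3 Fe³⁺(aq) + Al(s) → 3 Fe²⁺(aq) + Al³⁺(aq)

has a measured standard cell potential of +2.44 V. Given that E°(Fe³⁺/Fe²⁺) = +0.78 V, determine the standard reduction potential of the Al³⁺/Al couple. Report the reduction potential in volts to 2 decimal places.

In the reaction as written the Fe³⁺/Fe²⁺ couple is reduced (cathode) and Al³⁺/Al is oxidized (anode), so E°cell = E°(Fe³⁺/Fe²⁺) − E°(Al³⁺/Al).
E°(Al³⁺/Al) = E°(cathode) − E°cell = +0.78 − (+2.44) = −1.66 V.

−1.66 V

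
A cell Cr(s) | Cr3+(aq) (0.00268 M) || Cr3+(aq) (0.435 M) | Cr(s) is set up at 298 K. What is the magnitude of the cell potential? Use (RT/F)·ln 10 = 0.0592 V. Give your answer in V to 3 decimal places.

0.044 V

For a concentration cell E°cell = 0, since both electrodes use the same couple.
The compartment with the higher Cr3+(aq) concentration (0.435 M) acts as the cathode; ions are reduced there and produced at the dilute (0.00268 M) anode.
With n = 3, Ecell = −(0.0592/3)·log([dilute]/[conc]) = −(0.0592/3)·log(0.00268/0.435) = +0.044 V.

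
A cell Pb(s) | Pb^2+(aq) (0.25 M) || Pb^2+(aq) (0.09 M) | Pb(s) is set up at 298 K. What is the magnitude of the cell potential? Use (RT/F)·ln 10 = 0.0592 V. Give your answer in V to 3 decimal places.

For a concentration cell E°cell = 0, since both electrodes use the same couple.
The compartment with the higher Pb^2+(aq) concentration (0.25 M) acts as the cathode; ions are reduced there and produced at the dilute (0.09 M) anode.
With n = 2, Ecell = −(0.0592/2)·log([dilute]/[conc]) = −(0.0592/2)·log(0.09/0.25) = +0.013 V.

0.013 V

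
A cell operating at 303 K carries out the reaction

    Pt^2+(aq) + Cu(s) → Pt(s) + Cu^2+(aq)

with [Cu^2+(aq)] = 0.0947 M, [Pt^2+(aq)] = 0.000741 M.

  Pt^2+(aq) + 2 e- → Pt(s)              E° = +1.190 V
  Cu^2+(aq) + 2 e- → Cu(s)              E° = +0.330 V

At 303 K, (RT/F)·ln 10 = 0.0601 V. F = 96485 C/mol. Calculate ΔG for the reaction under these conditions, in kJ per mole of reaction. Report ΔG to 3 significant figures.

−154 kJ/mol

With Pt²⁺/Pt reduced at the cathode, E°cell = +1.190 − (+0.330) = +0.860 V and n = 2.
Here Q = [Cu^2+(aq)] / [Pt^2+(aq)] = 128 (log Q = 2.107), giving E = +0.860 − (0.0601/2)·(2.107) = +0.7967 V.
ΔG = −nFE = −(2)(96485)(+0.7967) J/mol = −154 kJ/mol.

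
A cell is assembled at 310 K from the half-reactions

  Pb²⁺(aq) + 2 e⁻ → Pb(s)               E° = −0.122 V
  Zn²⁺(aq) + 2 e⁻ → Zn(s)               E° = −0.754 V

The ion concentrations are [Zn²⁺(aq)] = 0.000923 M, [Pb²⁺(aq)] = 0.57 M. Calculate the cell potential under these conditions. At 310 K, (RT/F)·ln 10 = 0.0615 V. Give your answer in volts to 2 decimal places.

+0.72 V

Pb²⁺/Pb is reduced (cathode, E° = −0.122 V) and Zn²⁺/Zn is oxidized (anode).
E°cell = E°cat − E°an = −0.122 − (−0.754) = +0.632 V; n = 2.
The balanced reaction is Pb²⁺(aq) + Zn(s) → Pb(s) + Zn²⁺(aq), so Q = [Zn²⁺(aq)] / [Pb²⁺(aq)] = 0.00162 and log Q = −2.791.
By the Nernst equation, E = +0.632 − (0.0615/2)·(−2.791) = +0.72 V.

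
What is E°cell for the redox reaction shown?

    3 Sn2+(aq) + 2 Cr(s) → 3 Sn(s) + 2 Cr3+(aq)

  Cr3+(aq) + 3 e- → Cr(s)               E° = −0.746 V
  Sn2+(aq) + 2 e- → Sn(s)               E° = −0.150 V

+0.596 V

In the reaction as written, Sn2+(aq) is reduced (cathode) and Cr3+(aq) is produced by oxidation at the anode.
E°cell = E°(cathode) − E°(anode) = −0.150 − (−0.746) = +0.596 V.
The positive value indicates the reaction is spontaneous as written.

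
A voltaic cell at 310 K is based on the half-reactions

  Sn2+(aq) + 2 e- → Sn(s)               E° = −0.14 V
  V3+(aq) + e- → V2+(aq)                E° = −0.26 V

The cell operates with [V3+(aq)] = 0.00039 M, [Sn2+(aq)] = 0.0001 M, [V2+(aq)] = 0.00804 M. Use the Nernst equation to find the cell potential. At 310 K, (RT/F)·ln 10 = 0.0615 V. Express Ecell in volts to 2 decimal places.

+0.08 V

The Sn²⁺/Sn couple has the more positive E°, so it is the cathode; V³⁺/V²⁺ is the anode.
E°cell = E°cat − E°an = −0.14 − (−0.26) = +0.12 V; n = 2.
Balancing gives Sn2+(aq) + 2 V2+(aq) → Sn(s) + 2 V3+(aq); hence Q = [V3+(aq)]^2 / ([Sn2+(aq)]·[V2+(aq)]^2) = 23.5 (log Q = 1.372).
Applying E = E° − (RT ln10/nF)·log Q gives +0.12 − (0.0615/2)(1.372) = +0.08 V.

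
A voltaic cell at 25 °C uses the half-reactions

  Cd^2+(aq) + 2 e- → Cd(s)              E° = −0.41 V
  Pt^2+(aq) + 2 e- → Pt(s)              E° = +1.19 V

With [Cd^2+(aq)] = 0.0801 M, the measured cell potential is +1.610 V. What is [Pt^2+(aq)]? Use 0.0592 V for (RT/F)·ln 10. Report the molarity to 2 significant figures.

0.17 M

Pt²⁺/Pt is the cathode (higher E°); E°cell = +1.19 − (−0.41) = +1.60 V with n = 2.
Since E = E° − (0.0592/n)·log Q, log Q = n(E° − E)/0.0592 = −0.338.
Balancing electrons gives Pt^2+(aq) + Cd(s) → Pt(s) + Cd^2+(aq); thus Q = [Cd^2+(aq)] / [Pt^2+(aq)].
Isolating [Pt^2+(aq)] in Q = 10^{−0.338} yields log [Pt^2+(aq)] = −0.758, i.e. 0.17 M.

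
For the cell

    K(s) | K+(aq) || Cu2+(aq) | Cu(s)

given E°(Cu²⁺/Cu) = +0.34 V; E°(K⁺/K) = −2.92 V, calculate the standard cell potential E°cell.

By convention the left-hand electrode in cell notation is the anode (oxidation) and the right-hand electrode is the cathode (reduction).
E°cell = E°(right) − E°(left) = +0.34 − (−2.92) = +3.26 V.

+3.26 V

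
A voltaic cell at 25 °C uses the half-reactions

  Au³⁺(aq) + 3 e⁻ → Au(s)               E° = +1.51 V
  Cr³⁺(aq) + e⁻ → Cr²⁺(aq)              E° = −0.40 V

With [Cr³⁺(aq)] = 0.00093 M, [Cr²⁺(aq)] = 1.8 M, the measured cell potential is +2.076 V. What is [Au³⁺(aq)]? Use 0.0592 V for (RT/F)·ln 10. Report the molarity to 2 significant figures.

0.036 M

The Au³⁺/Au couple has the larger reduction potential, so it is the cathode: E°cell = +1.51 − (−0.40) = +1.91 V and n = 3.
Since E = E° − (0.0592/n)·log Q, log Q = n(E° − E)/0.0592 = −8.412.
For Au³⁺(aq) + 3 Cr²⁺(aq) → Au(s) + 3 Cr³⁺(aq), the reaction quotient is Q = [Cr³⁺(aq)]^3 / ([Au³⁺(aq)]·[Cr²⁺(aq)]^3).
Isolating [Au³⁺(aq)] in Q = 10^{−8.412} yields log [Au³⁺(aq)] = −1.448, i.e. 0.036 M.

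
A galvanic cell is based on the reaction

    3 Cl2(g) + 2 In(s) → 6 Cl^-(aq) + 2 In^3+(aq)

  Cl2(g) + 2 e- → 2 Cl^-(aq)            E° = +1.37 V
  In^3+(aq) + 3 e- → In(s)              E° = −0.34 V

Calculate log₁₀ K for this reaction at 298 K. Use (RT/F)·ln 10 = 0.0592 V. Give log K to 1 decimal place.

log K = 173.3

The Cl₂/Cl⁻ couple is reduced (cathode); E°cell = +1.37 − (−0.34) = +1.71 V with n = 6.
At equilibrium E = 0, so log K = nE°cell / 0.0592 = (6)(+1.71) / 0.0592 = 173.3.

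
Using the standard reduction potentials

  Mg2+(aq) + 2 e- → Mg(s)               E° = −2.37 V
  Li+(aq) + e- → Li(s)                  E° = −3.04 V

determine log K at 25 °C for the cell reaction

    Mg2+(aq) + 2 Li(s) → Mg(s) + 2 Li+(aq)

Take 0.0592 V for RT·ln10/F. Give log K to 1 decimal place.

The Mg²⁺/Mg couple is reduced (cathode); E°cell = −2.37 − (−3.04) = +0.67 V with n = 2.
At equilibrium E = 0, so log K = nE°cell / 0.0592 = (2)(+0.67) / 0.0592 = 22.6.

log K = 22.6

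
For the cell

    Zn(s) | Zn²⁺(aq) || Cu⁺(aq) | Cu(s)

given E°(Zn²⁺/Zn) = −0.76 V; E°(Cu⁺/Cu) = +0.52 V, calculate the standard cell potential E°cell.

By convention the left-hand electrode in cell notation is the anode (oxidation) and the right-hand electrode is the cathode (reduction).
E°cell = E°(right) − E°(left) = +0.52 − (−0.76) = +1.28 V.

+1.28 V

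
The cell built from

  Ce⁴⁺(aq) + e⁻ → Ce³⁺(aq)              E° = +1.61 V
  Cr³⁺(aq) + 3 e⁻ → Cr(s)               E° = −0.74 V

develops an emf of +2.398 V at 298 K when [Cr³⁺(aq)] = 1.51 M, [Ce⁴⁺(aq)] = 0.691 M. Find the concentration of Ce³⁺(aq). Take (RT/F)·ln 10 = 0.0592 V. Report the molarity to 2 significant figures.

With Ce⁴⁺/Ce³⁺ at the cathode and Cr³⁺/Cr at the anode, E°cell = +1.61 − (−0.74) = +2.35 V (n = 3).
From the Nernst equation, log Q = n(E° − E)/0.0592 = 3·(+2.35 − (+2.398))/0.0592 = −2.432.
The balanced reaction is 3 Ce⁴⁺(aq) + Cr(s) → 3 Ce³⁺(aq) + Cr³⁺(aq), so Q = ([Ce³⁺(aq)]^3·[Cr³⁺(aq)]) / [Ce⁴⁺(aq)]^3.
Substituting the known concentrations and solving, log [Ce³⁺(aq)] = −1.031 and [Ce³⁺(aq)] = 0.093 M.

0.093 M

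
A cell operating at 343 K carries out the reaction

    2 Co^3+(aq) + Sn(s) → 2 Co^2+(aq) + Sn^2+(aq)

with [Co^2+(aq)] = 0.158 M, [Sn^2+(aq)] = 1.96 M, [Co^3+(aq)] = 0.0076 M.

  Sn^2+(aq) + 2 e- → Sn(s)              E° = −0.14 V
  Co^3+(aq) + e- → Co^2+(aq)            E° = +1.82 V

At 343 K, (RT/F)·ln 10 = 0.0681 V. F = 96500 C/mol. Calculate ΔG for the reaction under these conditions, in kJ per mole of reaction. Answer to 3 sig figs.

−359 kJ/mol

With Co³⁺/Co²⁺ reduced at the cathode, E°cell = +1.82 − (−0.14) = +1.96 V and n = 2.
Here Q = ([Co^2+(aq)]^2·[Sn^2+(aq)]) / [Co^3+(aq)]^2 = 847 (log Q = 2.928), giving E = +1.96 − (0.0681/2)·(2.928) = +1.8603 V.
Then ΔG = −nFE = −2 × 96500 × +1.8603 J/mol = −359 kJ/mol.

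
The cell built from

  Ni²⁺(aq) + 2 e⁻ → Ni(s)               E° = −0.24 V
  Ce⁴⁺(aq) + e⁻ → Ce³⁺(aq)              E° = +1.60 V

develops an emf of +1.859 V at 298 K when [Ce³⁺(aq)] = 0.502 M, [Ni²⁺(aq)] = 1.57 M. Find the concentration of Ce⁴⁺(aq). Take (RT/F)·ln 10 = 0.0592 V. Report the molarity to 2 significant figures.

1.3 M

Ce⁴⁺/Ce³⁺ is the cathode (higher E°); E°cell = +1.60 − (−0.24) = +1.84 V with n = 2.
Rearranging E = E° − (0.0592/n)·log Q gives log Q = 2(+1.84 − (+1.859))/0.0592 = −0.642.
Balancing electrons gives 2 Ce⁴⁺(aq) + Ni(s) → 2 Ce³⁺(aq) + Ni²⁺(aq); thus Q = ([Ce³⁺(aq)]^2·[Ni²⁺(aq)]) / [Ce⁴⁺(aq)]^2.
Substituting the known concentrations and solving, log [Ce⁴⁺(aq)] = 0.120 and [Ce⁴⁺(aq)] = 1.3 M.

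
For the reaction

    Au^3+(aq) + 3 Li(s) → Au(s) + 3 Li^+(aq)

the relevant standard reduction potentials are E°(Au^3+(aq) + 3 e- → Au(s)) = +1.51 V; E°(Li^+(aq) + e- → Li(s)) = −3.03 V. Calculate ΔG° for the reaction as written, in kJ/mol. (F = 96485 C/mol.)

In the reaction as written Au^3+(aq) is reduced, so the Au³⁺/Au couple is the cathode and Li⁺/Li is the anode.
E°cell = +1.51 − (−3.03) = +4.54 V; balancing electrons gives n = 3.
ΔG° = −nFE°cell = −(3)(96485)(+4.54) J/mol = −1314 kJ/mol.

−1314 kJ/mol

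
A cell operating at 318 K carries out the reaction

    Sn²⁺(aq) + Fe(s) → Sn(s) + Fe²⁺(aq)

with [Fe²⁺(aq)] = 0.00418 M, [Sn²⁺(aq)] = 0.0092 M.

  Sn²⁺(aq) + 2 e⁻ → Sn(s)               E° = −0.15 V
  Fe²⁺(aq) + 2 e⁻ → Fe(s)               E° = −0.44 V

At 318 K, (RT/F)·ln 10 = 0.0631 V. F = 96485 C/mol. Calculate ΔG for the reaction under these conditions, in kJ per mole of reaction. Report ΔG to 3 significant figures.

−58.0 kJ/mol

The standard cell potential is −0.15 − (−0.44) = +0.29 V, with n = 2 electrons in the balanced equation.
Here Q = [Fe²⁺(aq)] / [Sn²⁺(aq)] = 0.454 (log Q = −0.343), giving E = +0.29 − (0.0631/2)·(−0.343) = +0.3008 V.
ΔG = −nFE = −(2)(96485)(+0.3008) J/mol = −58.0 kJ/mol.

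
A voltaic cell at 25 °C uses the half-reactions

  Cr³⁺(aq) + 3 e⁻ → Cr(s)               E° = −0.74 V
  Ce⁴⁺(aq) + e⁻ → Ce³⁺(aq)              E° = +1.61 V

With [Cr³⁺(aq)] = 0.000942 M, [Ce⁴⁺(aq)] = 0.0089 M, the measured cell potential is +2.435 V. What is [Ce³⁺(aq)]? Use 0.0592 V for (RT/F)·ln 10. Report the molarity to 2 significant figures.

0.0033 M

Ce⁴⁺/Ce³⁺ is the cathode (higher E°); E°cell = +1.61 − (−0.74) = +2.35 V with n = 3.
From the Nernst equation, log Q = n(E° − E)/0.0592 = 3·(+2.35 − (+2.435))/0.0592 = −4.307.
The balanced reaction is 3 Ce⁴⁺(aq) + Cr(s) → 3 Ce³⁺(aq) + Cr³⁺(aq), so Q = ([Ce³⁺(aq)]^3·[Cr³⁺(aq)]) / [Ce⁴⁺(aq)]^3.
Solving for the unknown gives log [Ce³⁺(aq)] = −2.478, so [Ce³⁺(aq)] ≈ 0.0033 M.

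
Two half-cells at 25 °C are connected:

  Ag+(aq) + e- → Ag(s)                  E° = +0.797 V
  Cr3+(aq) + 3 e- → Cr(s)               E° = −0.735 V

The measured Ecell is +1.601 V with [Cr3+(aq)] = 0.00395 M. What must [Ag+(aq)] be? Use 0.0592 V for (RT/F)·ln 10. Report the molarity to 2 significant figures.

Ag⁺/Ag is the cathode (higher E°); E°cell = +0.797 − (−0.735) = +1.532 V with n = 3.
Rearranging E = E° − (0.0592/n)·log Q gives log Q = 3(+1.532 − (+1.601))/0.0592 = −3.497.
For 3 Ag+(aq) + Cr(s) → 3 Ag(s) + Cr3+(aq), the reaction quotient is Q = [Cr3+(aq)] / [Ag+(aq)]^3.
Solving for the unknown gives log [Ag+(aq)] = 0.365, so [Ag+(aq)] ≈ 2.3 M.

2.3 M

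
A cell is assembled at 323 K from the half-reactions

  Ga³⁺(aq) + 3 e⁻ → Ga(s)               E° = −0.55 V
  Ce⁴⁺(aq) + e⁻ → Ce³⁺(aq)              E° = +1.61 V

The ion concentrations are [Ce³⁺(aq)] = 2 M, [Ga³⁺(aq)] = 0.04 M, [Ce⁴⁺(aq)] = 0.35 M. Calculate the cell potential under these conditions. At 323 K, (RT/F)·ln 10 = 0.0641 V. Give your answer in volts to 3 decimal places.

Since E°(Ce⁴⁺/Ce³⁺) > E°(Ga³⁺/Ga), Ce⁴⁺/Ce³⁺ serves as the cathode.
The standard potential is +1.61 − (−0.55) = +2.16 V and the balanced reaction transfers n = 3 electrons.
For the overall reaction 3 Ce⁴⁺(aq) + Ga(s) → 3 Ce³⁺(aq) + Ga³⁺(aq), Q = ([Ce³⁺(aq)]^3·[Ga³⁺(aq)]) / [Ce⁴⁺(aq)]^3 = 7.46, giving log Q = 0.873.
By the Nernst equation, E = +2.16 − (0.0641/3)·(0.873) = +2.141 V.

+2.141 V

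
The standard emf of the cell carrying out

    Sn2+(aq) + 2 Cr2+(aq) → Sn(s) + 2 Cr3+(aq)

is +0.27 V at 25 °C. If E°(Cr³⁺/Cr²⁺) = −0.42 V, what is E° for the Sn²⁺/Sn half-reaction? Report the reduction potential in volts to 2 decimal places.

In the reaction as written the Sn²⁺/Sn couple is reduced (cathode) and Cr³⁺/Cr²⁺ is oxidized (anode), so E°cell = E°(Sn²⁺/Sn) − E°(Cr³⁺/Cr²⁺).
E°(Sn²⁺/Sn) = E°cell + E°(anode) = +0.27 + (−0.42) = −0.15 V.

−0.15 V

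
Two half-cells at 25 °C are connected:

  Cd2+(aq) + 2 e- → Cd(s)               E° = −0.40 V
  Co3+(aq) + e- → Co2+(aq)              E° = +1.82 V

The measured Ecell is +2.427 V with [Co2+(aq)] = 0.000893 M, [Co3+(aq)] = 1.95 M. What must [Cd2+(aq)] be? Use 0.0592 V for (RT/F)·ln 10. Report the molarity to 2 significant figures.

The Co³⁺/Co²⁺ couple has the larger reduction potential, so it is the cathode: E°cell = +1.82 − (−0.40) = +2.22 V and n = 2.
Since E = E° − (0.0592/n)·log Q, log Q = n(E° − E)/0.0592 = −6.993.
The balanced reaction is 2 Co3+(aq) + Cd(s) → 2 Co2+(aq) + Cd2+(aq), so Q = ([Co2+(aq)]^2·[Cd2+(aq)]) / [Co3+(aq)]^2.
Solving for the unknown gives log [Cd2+(aq)] = −0.315, so [Cd2+(aq)] ≈ 0.48 M.

0.48 M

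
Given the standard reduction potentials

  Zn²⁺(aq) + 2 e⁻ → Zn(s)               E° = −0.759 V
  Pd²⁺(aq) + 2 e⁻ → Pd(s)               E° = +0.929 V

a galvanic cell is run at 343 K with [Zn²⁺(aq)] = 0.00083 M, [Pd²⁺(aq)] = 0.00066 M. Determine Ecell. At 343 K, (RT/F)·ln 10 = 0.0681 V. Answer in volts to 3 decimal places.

+1.685 V

Since E°(Pd²⁺/Pd) > E°(Zn²⁺/Zn), Pd²⁺/Pd serves as the cathode.
E°cell = +0.929 − (−0.759) = +1.688 V, with n = 2 electrons transferred.
Balancing gives Pd²⁺(aq) + Zn(s) → Pd(s) + Zn²⁺(aq); hence Q = [Zn²⁺(aq)] / [Pd²⁺(aq)] = 1.26 (log Q = 0.100).
Applying E = E° − (RT ln10/nF)·log Q gives +1.688 − (0.0681/2)(0.100) = +1.685 V.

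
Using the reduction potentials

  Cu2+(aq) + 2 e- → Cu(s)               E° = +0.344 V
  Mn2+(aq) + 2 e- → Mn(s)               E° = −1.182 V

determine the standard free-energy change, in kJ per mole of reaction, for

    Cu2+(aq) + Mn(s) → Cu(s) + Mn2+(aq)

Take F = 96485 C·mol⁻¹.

−294 kJ/mol

In the reaction as written Cu2+(aq) is reduced, so the Cu²⁺/Cu couple is the cathode and Mn²⁺/Mn is the anode.
E°cell = +0.344 − (−1.182) = +1.526 V; balancing electrons gives n = 2.
ΔG° = −nFE°cell = −(2)(96485)(+1.526) J/mol = −294 kJ/mol.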